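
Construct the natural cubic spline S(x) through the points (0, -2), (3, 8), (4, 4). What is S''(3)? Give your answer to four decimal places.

With m_i denoting the second derivative at x_i, h_i = 3, 1, and Δ_i = (y_(i+1) − y_i)/h_i = 10/3, -4:
  3·m_0 + 8·m_1 + 1·m_2 = 6(Δ_1 - Δ_0) = -44
Natural end conditions: m_0 = m_2 = 0.
Solving: m_0 = 0, m_1 = -11/2, m_2 = 0.

-5.5000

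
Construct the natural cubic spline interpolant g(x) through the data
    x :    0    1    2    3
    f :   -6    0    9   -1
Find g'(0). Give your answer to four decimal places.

Put M_i = g'' at the i-th knot. Here h = (1, 1, 1) and Δ = (6, 9, -10), so the interior equations h_(i-1)·M_(i-1) + 2(h_(i-1)+h_i)·M_i + h_i·M_(i+1) = 6(Δ_i − Δ_(i-1)) read
  1·M_0 + 4·M_1 + 1·M_2 = 6(Δ_1 - Δ_0) = 18
  1·M_1 + 4·M_2 + 1·M_3 = 6(Δ_2 - Δ_1) = -114
Natural end conditions: M_0 = M_3 = 0.
Forward elimination and back-substitution give M_0 = 0, M_1 = 62/5, M_2 = -158/5, M_3 = 0.
On [0, 1], g'(x) = b_0 + 2c_0·x + 3d_0·x² with b_0 = Δ_0 - h_0(2M_0 + M_1)/6 = 59/15, c_0 = M_0/2 = 0, d_0 = (M_1 - M_0)/(6h_0) = 31/15. So g'(0) = 59/15.

3.9333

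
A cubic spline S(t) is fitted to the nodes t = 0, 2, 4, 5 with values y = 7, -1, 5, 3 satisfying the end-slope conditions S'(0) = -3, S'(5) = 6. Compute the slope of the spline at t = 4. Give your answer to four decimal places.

-2.6087

Let m_i = S''(x_i). Step sizes h_i = 2, 2, 1; slopes of the chords Δ_i = (y_(i+1) - y_i)/h_i = -4, 3, -2.
  2·m_0 + 8·m_1 + 2·m_2 = 6(Δ_1 - Δ_0) = 42
  2·m_1 + 6·m_2 + 1·m_3 = 6(Δ_2 - Δ_1) = -30
Clamped end conditions give two more equations: 2h_0·m_0 + h_0·m_1 = 6(Δ_0 - S'(0)) = -6 and h_2·m_2 + 2h_2·m_3 = 6(S'(5) - Δ_2) = 48.
Solving: m_0 = -153/23, m_1 = 237/23, m_2 = -312/23, m_3 = 708/23.
On [4, 5], S'(t) = b_2 + 2c_2·(t - 4) + 3d_2·(t - 4)² with b_2 = Δ_2 - h_2(2m_2 + m_3)/6 = -60/23, c_2 = m_2/2 = -156/23, d_2 = (m_3 - m_2)/(6h_2) = 170/23. So S'(4) = -60/23.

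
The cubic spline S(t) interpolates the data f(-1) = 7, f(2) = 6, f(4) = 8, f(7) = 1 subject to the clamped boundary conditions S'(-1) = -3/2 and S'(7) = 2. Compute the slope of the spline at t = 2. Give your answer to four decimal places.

1.3956

Let σ_i = S''(x_i). Step sizes h_i = 3, 2, 3; slopes of the chords Δ_i = (y_(i+1) - y_i)/h_i = -1/3, 1, -7/3.
  3·σ_0 + 10·σ_1 + 2·σ_2 = 6(Δ_1 - Δ_0) = 8
  2·σ_1 + 10·σ_2 + 3·σ_3 = 6(Δ_2 - Δ_1) = -20
Clamped end conditions give two more equations: 2h_0·σ_0 + h_0·σ_1 = 6(Δ_0 - S'(-1)) = 7 and h_2·σ_2 + 2h_2·σ_3 = 6(S'(7) - Δ_2) = 26.
Hence σ_0 = 110/273, σ_1 = 139/91, σ_2 = -386/91, σ_3 = 1762/273.
On [2, 4], S'(t) = b_1 + 2c_1·(t - 2) + 3d_1·(t - 2)² with b_1 = Δ_1 - h_1(2σ_1 + σ_2)/6 = 127/91, c_1 = σ_1/2 = 139/182, d_1 = (σ_2 - σ_1)/(6h_1) = -25/52. So S'(2) = 127/91.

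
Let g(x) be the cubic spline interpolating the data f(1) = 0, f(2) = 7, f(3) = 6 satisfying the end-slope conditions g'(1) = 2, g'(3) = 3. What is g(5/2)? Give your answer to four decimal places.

6.5313

Put σ_i = g'' at the i-th knot. Here h = (1, 1) and Δ = (7, -1), so the interior equations h_(i-1)·σ_(i-1) + 2(h_(i-1)+h_i)·σ_i + h_i·σ_(i+1) = 6(Δ_i − Δ_(i-1)) read
  1·σ_0 + 4·σ_1 + 1·σ_2 = 6(Δ_1 - Δ_0) = -48
Clamped end conditions give two more equations: 2h_0·σ_0 + h_0·σ_1 = 6(Δ_0 - g'(1)) = 30 and h_1·σ_1 + 2h_1·σ_2 = 6(g'(3) - Δ_1) = 24.
Hence σ_0 = 55/2, σ_1 = -25, σ_2 = 49/2.
On [2, 3], g(x) = 7 + 13/4·(x - 2) - 25/2·(x - 2)² + 33/4·(x - 2)³.
With (x - 2) = 1/2: g(5/2) = 209/32.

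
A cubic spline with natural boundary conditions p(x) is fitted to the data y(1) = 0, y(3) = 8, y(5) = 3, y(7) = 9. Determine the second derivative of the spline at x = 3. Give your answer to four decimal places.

With M_i denoting the second derivative at x_i, h_i = 2, 2, 2, and Δ_i = (y_(i+1) − y_i)/h_i = 4, -5/2, 3:
  2·M_0 + 8·M_1 + 2·M_2 = 6(Δ_1 - Δ_0) = -39
  2·M_1 + 8·M_2 + 2·M_3 = 6(Δ_2 - Δ_1) = 33
Natural end conditions: M_0 = M_3 = 0.
Hence M_0 = 0, M_1 = -63/10, M_2 = 57/10, M_3 = 0.

-6.3000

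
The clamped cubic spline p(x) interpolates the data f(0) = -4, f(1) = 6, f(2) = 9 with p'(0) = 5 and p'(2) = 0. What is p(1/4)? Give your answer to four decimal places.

-2.1328

Let σ_i = p''(x_i). Step sizes h_i = 1, 1; slopes of the chords Δ_i = (y_(i+1) - y_i)/h_i = 10, 3.
  1·σ_0 + 4·σ_1 + 1·σ_2 = 6(Δ_1 - Δ_0) = -42
Clamped end conditions give two more equations: 2h_0·σ_0 + h_0·σ_1 = 6(Δ_0 - p'(0)) = 30 and h_1·σ_1 + 2h_1·σ_2 = 6(p'(2) - Δ_1) = -18.
Solving the tridiagonal system: σ_0 = 23, σ_1 = -16, σ_2 = -1.
On [0, 1], p(x) = -4 + 5·x + 23/2·x² - 13/2·x³.
With x = 1/4: p(1/4) = -273/128.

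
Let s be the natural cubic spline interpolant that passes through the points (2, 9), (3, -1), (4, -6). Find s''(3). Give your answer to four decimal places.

7.5000

With M_i denoting the second derivative at x_i, h_i = 1, 1, and Δ_i = (y_(i+1) − y_i)/h_i = -10, -5:
  1·M_0 + 4·M_1 + 1·M_2 = 6(Δ_1 - Δ_0) = 30
Natural end conditions: M_0 = M_2 = 0.
Forward elimination and back-substitution give M_0 = 0, M_1 = 15/2, M_2 = 0.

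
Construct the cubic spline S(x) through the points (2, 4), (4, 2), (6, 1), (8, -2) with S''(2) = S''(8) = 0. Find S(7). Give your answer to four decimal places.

Put σ_i = S'' at the i-th knot. Here h = (2, 2, 2) and Δ = (-1, -1/2, -3/2), so the interior equations h_(i-1)·σ_(i-1) + 2(h_(i-1)+h_i)·σ_i + h_i·σ_(i+1) = 6(Δ_i − Δ_(i-1)) read
  2·σ_0 + 8·σ_1 + 2·σ_2 = 6(Δ_1 - Δ_0) = 3
  2·σ_1 + 8·σ_2 + 2·σ_3 = 6(Δ_2 - Δ_1) = -6
Natural end conditions: σ_0 = σ_3 = 0.
Forward elimination and back-substitution give σ_0 = 0, σ_1 = 3/5, σ_2 = -9/10, σ_3 = 0.
On [6, 8], S(x) = 1 - 9/10·(x - 6) - 9/20·(x - 6)² + 3/40·(x - 6)³.
With (x - 6) = 1: S(7) = -11/40.

-0.2750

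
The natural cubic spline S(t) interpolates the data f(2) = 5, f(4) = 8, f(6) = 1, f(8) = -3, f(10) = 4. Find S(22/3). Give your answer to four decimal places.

-2.8452

Let M_i = S''(x_i). Step sizes h_i = 2, 2, 2, 2; slopes of the chords Δ_i = (y_(i+1) - y_i)/h_i = 3/2, -7/2, -2, 7/2.
  2·M_0 + 8·M_1 + 2·M_2 = 6(Δ_1 - Δ_0) = -30
  2·M_1 + 8·M_2 + 2·M_3 = 6(Δ_2 - Δ_1) = 9
  2·M_2 + 8·M_3 + 2·M_4 = 6(Δ_3 - Δ_2) = 33
Natural end conditions: M_0 = M_4 = 0.
Solving the tridiagonal system: M_0 = 0, M_1 = -453/112, M_2 = 33/28, M_3 = 429/112, M_4 = 0.
On [6, 8], S(t) = 1 - 65/16·(t - 6) + 33/56·(t - 6)² + 99/448·(t - 6)³.
With (t - 6) = 4/3: S(22/3) = -239/84.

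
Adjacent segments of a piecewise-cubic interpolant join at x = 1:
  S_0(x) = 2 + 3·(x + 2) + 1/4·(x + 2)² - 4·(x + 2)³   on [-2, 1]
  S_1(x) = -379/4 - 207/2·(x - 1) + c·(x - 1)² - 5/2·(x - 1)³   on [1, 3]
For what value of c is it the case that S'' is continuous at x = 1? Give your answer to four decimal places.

-35.7500

S_0''(x) = 1/2 - 24·(x + 2), so S_0''(1) = -143/2. On the right, S_1''(1) = 2c, so c = -143/4.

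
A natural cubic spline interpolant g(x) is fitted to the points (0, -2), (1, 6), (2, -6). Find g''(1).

Let m_i = g''(x_i). Step sizes h_i = 1, 1; slopes of the chords Δ_i = (y_(i+1) - y_i)/h_i = 8, -12.
  1·m_0 + 4·m_1 + 1·m_2 = 6(Δ_1 - Δ_0) = -120
Natural end conditions: m_0 = m_2 = 0.
Solving the tridiagonal system: m_0 = 0, m_1 = -30, m_2 = 0.

-30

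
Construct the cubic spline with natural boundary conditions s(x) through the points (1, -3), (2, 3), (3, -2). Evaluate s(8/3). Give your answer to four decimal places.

0.4815

Put M_i = s'' at the i-th knot. Here h = (1, 1) and Δ = (6, -5), so the interior equations h_(i-1)·M_(i-1) + 2(h_(i-1)+h_i)·M_i + h_i·M_(i+1) = 6(Δ_i − Δ_(i-1)) read
  1·M_0 + 4·M_1 + 1·M_2 = 6(Δ_1 - Δ_0) = -66
Natural end conditions: M_0 = M_2 = 0.
Solving: M_0 = 0, M_1 = -33/2, M_2 = 0.
On [2, 3], s(x) = 3 + 1/2·(x - 2) - 33/4·(x - 2)² + 11/4·(x - 2)³.
With (x - 2) = 2/3: s(8/3) = 13/27.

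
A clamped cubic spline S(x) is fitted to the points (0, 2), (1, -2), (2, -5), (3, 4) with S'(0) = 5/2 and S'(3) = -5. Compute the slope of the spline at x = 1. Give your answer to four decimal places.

With σ_i denoting the second derivative at x_i, h_i = 1, 1, 1, and Δ_i = (y_(i+1) − y_i)/h_i = -4, -3, 9:
  1·σ_0 + 4·σ_1 + 1·σ_2 = 6(Δ_1 - Δ_0) = 6
  1·σ_1 + 4·σ_2 + 1·σ_3 = 6(Δ_2 - Δ_1) = 72
Clamped end conditions give two more equations: 2h_0·σ_0 + h_0·σ_1 = 6(Δ_0 - S'(0)) = -39 and h_2·σ_2 + 2h_2·σ_3 = 6(S'(3) - Δ_2) = -84.
Hence σ_0 = -92/5, σ_1 = -11/5, σ_2 = 166/5, σ_3 = -293/5.
On [1, 2], S'(x) = b_1 + 2c_1·(x - 1) + 3d_1·(x - 1)² with b_1 = Δ_1 - h_1(2σ_1 + σ_2)/6 = -39/5, c_1 = σ_1/2 = -11/10, d_1 = (σ_2 - σ_1)/(6h_1) = 59/10. So S'(1) = -39/5.

-7.8000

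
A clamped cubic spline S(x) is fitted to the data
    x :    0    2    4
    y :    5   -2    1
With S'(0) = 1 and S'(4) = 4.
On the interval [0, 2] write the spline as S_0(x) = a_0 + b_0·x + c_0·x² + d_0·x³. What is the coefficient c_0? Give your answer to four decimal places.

Let σ_i = S''(x_i). Step sizes h_i = 2, 2; slopes of the chords Δ_i = (y_(i+1) - y_i)/h_i = -7/2, 3/2.
  2·σ_0 + 8·σ_1 + 2·σ_2 = 6(Δ_1 - Δ_0) = 30
Clamped end conditions give two more equations: 2h_0·σ_0 + h_0·σ_1 = 6(Δ_0 - S'(0)) = -27 and h_1·σ_1 + 2h_1·σ_2 = 6(S'(4) - Δ_1) = 15.
Forward elimination and back-substitution give σ_0 = -39/4, σ_1 = 6, σ_2 = 3/4.
On [0, 2], with S_0(x) = a_0 + b_0·x + c_0·x² + d_0·x³: c_0 = σ_0/2 = -39/8, d_0 = (σ_1 - σ_0)/(6h_0) = 21/16, b_0 = Δ_0 - h_0(2σ_0 + σ_1)/6 = 1.

-4.8750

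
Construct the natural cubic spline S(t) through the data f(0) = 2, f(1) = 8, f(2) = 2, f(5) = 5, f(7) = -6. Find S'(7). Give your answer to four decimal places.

-7.8467

Write M_i for S''(x_i). With h_i = 1, 1, 3, 2 and divided differences Δ_i = 6, -6, 1, -11/2, the continuity of S' gives the tridiagonal system
  1·M_0 + 4·M_1 + 1·M_2 = 6(Δ_1 - Δ_0) = -72
  1·M_1 + 8·M_2 + 3·M_3 = 6(Δ_2 - Δ_1) = 42
  3·M_2 + 10·M_3 + 2·M_4 = 6(Δ_3 - Δ_2) = -39
Natural end conditions: M_0 = M_4 = 0.
Hence M_0 = 0, M_1 = -5649/274, M_2 = 1434/137, M_3 = -1929/274, M_4 = 0.
On [5, 7], S'(t) = b_3 + 2c_3·(t - 5) + 3d_3·(t - 5)² with b_3 = Δ_3 - h_3(2M_3 + M_4)/6 = -221/274, c_3 = M_3/2 = -1929/548, d_3 = (M_4 - M_3)/(6h_3) = 643/1096. So S'(7) = -1075/137.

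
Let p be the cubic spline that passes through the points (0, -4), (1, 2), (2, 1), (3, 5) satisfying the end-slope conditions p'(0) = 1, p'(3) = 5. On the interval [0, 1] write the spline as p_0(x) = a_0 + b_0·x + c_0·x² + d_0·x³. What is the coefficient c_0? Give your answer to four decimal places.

Put M_i = p'' at the i-th knot. Here h = (1, 1, 1) and Δ = (6, -1, 4), so the interior equations h_(i-1)·M_(i-1) + 2(h_(i-1)+h_i)·M_i + h_i·M_(i+1) = 6(Δ_i − Δ_(i-1)) read
  1·M_0 + 4·M_1 + 1·M_2 = 6(Δ_1 - Δ_0) = -42
  1·M_1 + 4·M_2 + 1·M_3 = 6(Δ_2 - Δ_1) = 30
Clamped end conditions give two more equations: 2h_0·M_0 + h_0·M_1 = 6(Δ_0 - p'(0)) = 30 and h_2·M_2 + 2h_2·M_3 = 6(p'(3) - Δ_2) = 6.
Hence M_0 = 376/15, M_1 = -302/15, M_2 = 202/15, M_3 = -56/15.
On [0, 1], with p_0(x) = a_0 + b_0·x + c_0·x² + d_0·x³: c_0 = M_0/2 = 188/15, d_0 = (M_1 - M_0)/(6h_0) = -113/15, b_0 = Δ_0 - h_0(2M_0 + M_1)/6 = 1.

12.5333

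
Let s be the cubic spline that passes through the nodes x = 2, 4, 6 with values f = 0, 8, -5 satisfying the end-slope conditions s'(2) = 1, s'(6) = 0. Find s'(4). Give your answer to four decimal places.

-2.1250

With m_i denoting the second derivative at x_i, h_i = 2, 2, and Δ_i = (y_(i+1) − y_i)/h_i = 4, -13/2:
  2·m_0 + 8·m_1 + 2·m_2 = 6(Δ_1 - Δ_0) = -63
Clamped end conditions give two more equations: 2h_0·m_0 + h_0·m_1 = 6(Δ_0 - s'(2)) = 18 and h_1·m_1 + 2h_1·m_2 = 6(s'(6) - Δ_1) = 39.
Solving the tridiagonal system: m_0 = 97/8, m_1 = -61/4, m_2 = 139/8.
On [4, 6], s'(x) = b_1 + 2c_1·(x - 4) + 3d_1·(x - 4)² with b_1 = Δ_1 - h_1(2m_1 + m_2)/6 = -17/8, c_1 = m_1/2 = -61/8, d_1 = (m_2 - m_1)/(6h_1) = 87/32. So s'(4) = -17/8.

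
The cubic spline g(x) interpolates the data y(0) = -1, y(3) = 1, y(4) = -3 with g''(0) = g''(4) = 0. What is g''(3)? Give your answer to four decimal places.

With σ_i denoting the second derivative at x_i, h_i = 3, 1, and Δ_i = (y_(i+1) − y_i)/h_i = 2/3, -4:
  3·σ_0 + 8·σ_1 + 1·σ_2 = 6(Δ_1 - Δ_0) = -28
Natural end conditions: σ_0 = σ_2 = 0.
Solving the tridiagonal system: σ_0 = 0, σ_1 = -7/2, σ_2 = 0.

-3.5000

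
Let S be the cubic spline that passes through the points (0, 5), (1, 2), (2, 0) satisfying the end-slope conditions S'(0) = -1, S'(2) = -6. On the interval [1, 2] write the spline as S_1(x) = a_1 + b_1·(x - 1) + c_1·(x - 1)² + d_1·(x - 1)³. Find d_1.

-4

Put M_i = S'' at the i-th knot. Here h = (1, 1) and Δ = (-3, -2), so the interior equations h_(i-1)·M_(i-1) + 2(h_(i-1)+h_i)·M_i + h_i·M_(i+1) = 6(Δ_i − Δ_(i-1)) read
  1·M_0 + 4·M_1 + 1·M_2 = 6(Δ_1 - Δ_0) = 6
Clamped end conditions give two more equations: 2h_0·M_0 + h_0·M_1 = 6(Δ_0 - S'(0)) = -12 and h_1·M_1 + 2h_1·M_2 = 6(S'(2) - Δ_1) = -24.
Solving: M_0 = -10, M_1 = 8, M_2 = -16.
On [1, 2], with S_1(x) = a_1 + b_1·(x - 1) + c_1·(x - 1)² + d_1·(x - 1)³: c_1 = M_1/2 = 4, d_1 = (M_2 - M_1)/(6h_1) = -4, b_1 = Δ_1 - h_1(2M_1 + M_2)/6 = -2.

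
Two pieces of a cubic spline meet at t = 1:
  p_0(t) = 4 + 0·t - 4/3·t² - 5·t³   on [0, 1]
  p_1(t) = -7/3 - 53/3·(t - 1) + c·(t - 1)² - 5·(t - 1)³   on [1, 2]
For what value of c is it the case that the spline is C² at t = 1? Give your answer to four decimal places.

-16.3333

p_0''(t) = -8/3 - 30·t, so p_0''(1) = -98/3. On the right, p_1''(1) = 2c, so c = -49/3.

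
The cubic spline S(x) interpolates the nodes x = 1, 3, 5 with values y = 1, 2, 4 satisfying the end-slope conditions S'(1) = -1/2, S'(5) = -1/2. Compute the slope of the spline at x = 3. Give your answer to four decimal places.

1.3750

With σ_i denoting the second derivative at x_i, h_i = 2, 2, and Δ_i = (y_(i+1) − y_i)/h_i = 1/2, 1:
  2·σ_0 + 8·σ_1 + 2·σ_2 = 6(Δ_1 - Δ_0) = 3
Clamped end conditions give two more equations: 2h_0·σ_0 + h_0·σ_1 = 6(Δ_0 - S'(1)) = 6 and h_1·σ_1 + 2h_1·σ_2 = 6(S'(5) - Δ_1) = -9.
Solving: σ_0 = 9/8, σ_1 = 3/4, σ_2 = -21/8.
On [3, 5], S'(x) = b_1 + 2c_1·(x - 3) + 3d_1·(x - 3)² with b_1 = Δ_1 - h_1(2σ_1 + σ_2)/6 = 11/8, c_1 = σ_1/2 = 3/8, d_1 = (σ_2 - σ_1)/(6h_1) = -9/32. So S'(3) = 11/8.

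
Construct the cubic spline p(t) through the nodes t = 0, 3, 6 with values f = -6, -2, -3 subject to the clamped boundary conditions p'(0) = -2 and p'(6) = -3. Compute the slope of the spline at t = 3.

2

Put m_i = p'' at the i-th knot. Here h = (3, 3) and Δ = (4/3, -1/3), so the interior equations h_(i-1)·m_(i-1) + 2(h_(i-1)+h_i)·m_i + h_i·m_(i+1) = 6(Δ_i − Δ_(i-1)) read
  3·m_0 + 12·m_1 + 3·m_2 = 6(Δ_1 - Δ_0) = -10
Clamped end conditions give two more equations: 2h_0·m_0 + h_0·m_1 = 6(Δ_0 - p'(0)) = 20 and h_1·m_1 + 2h_1·m_2 = 6(p'(6) - Δ_1) = -16.
Forward elimination and back-substitution give m_0 = 4, m_1 = -4/3, m_2 = -2.
On [3, 6], p'(t) = b_1 + 2c_1·(t - 3) + 3d_1·(t - 3)² with b_1 = Δ_1 - h_1(2m_1 + m_2)/6 = 2, c_1 = m_1/2 = -2/3, d_1 = (m_2 - m_1)/(6h_1) = -1/27. So p'(3) = 2.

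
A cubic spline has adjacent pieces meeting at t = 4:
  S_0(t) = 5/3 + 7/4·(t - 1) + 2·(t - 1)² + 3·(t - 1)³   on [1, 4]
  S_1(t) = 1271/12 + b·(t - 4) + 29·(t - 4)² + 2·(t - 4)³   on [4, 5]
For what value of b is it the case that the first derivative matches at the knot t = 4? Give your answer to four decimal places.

S_0'(t) = 7/4 + 4·(t - 1) + 9·(t - 1)², so S_0'(4) = 379/4. On the right, S_1'(4) = b, so b = 379/4.

94.7500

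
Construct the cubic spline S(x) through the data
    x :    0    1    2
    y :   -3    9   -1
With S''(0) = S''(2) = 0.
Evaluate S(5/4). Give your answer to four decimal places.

8.3047

Write M_i for S''(x_i). With h_i = 1, 1 and divided differences Δ_i = 12, -10, the continuity of S' gives the tridiagonal system
  1·M_0 + 4·M_1 + 1·M_2 = 6(Δ_1 - Δ_0) = -132
Natural end conditions: M_0 = M_2 = 0.
Forward elimination and back-substitution give M_0 = 0, M_1 = -33, M_2 = 0.
On [1, 2], S(x) = 9 + 1·(x - 1) - 33/2·(x - 1)² + 11/2·(x - 1)³.
With (x - 1) = 1/4: S(5/4) = 1063/128.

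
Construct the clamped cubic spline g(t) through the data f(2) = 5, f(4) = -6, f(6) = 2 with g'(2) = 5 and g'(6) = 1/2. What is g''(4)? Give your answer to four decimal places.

Write σ_i for g''(x_i). With h_i = 2, 2 and divided differences Δ_i = -11/2, 4, the continuity of g' gives the tridiagonal system
  2·σ_0 + 8·σ_1 + 2·σ_2 = 6(Δ_1 - Δ_0) = 57
Clamped end conditions give two more equations: 2h_0·σ_0 + h_0·σ_1 = 6(Δ_0 - g'(2)) = -63 and h_1·σ_1 + 2h_1·σ_2 = 6(g'(6) - Δ_1) = -21.
Solving: σ_0 = -24, σ_1 = 33/2, σ_2 = -27/2.

16.5000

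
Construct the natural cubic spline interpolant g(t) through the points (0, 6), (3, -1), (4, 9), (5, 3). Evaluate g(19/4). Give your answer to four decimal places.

Let M_i = g''(x_i). Step sizes h_i = 3, 1, 1; slopes of the chords Δ_i = (y_(i+1) - y_i)/h_i = -7/3, 10, -6.
  3·M_0 + 8·M_1 + 1·M_2 = 6(Δ_1 - Δ_0) = 74
  1·M_1 + 4·M_2 + 1·M_3 = 6(Δ_2 - Δ_1) = -96
Natural end conditions: M_0 = M_3 = 0.
Forward elimination and back-substitution give M_0 = 0, M_1 = 392/31, M_2 = -842/31, M_3 = 0.
On [4, 5], g(t) = 9 + 284/93·(t - 4) - 421/31·(t - 4)² + 421/93·(t - 4)³.
With (t - 4) = 3/4: g(19/4) = 11033/1984.

5.5610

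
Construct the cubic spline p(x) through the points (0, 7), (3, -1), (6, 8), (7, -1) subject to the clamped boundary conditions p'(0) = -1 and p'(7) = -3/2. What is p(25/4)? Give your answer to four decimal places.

Let M_i = p''(x_i). Step sizes h_i = 3, 3, 1; slopes of the chords Δ_i = (y_(i+1) - y_i)/h_i = -8/3, 3, -9.
  3·M_0 + 12·M_1 + 3·M_2 = 6(Δ_1 - Δ_0) = 34
  3·M_1 + 8·M_2 + 1·M_3 = 6(Δ_2 - Δ_1) = -72
Clamped end conditions give two more equations: 2h_0·M_0 + h_0·M_1 = 6(Δ_0 - p'(0)) = -10 and h_2·M_2 + 2h_2·M_3 = 6(p'(7) - Δ_2) = 45.
Hence M_0 = -539/93, M_1 = 256/31, M_2 = -493/31, M_3 = 944/31.
On [6, 7], p(x) = 8 - 272/31·(x - 6) - 493/62·(x - 6)² + 479/62·(x - 6)³.
With (x - 6) = 1/4: p(25/4) = 21547/3968.

5.4302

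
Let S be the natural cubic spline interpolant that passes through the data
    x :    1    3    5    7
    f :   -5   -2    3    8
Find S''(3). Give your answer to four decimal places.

0.8000

Put M_i = S'' at the i-th knot. Here h = (2, 2, 2) and Δ = (3/2, 5/2, 5/2), so the interior equations h_(i-1)·M_(i-1) + 2(h_(i-1)+h_i)·M_i + h_i·M_(i+1) = 6(Δ_i − Δ_(i-1)) read
  2·M_0 + 8·M_1 + 2·M_2 = 6(Δ_1 - Δ_0) = 6
  2·M_1 + 8·M_2 + 2·M_3 = 6(Δ_2 - Δ_1) = 0
Natural end conditions: M_0 = M_3 = 0.
Solving: M_0 = 0, M_1 = 4/5, M_2 = -1/5, M_3 = 0.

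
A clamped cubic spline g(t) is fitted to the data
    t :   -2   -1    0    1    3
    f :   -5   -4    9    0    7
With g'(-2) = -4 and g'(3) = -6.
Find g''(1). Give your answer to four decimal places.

Put M_i = g'' at the i-th knot. Here h = (1, 1, 1, 2) and Δ = (1, 13, -9, 7/2), so the interior equations h_(i-1)·M_(i-1) + 2(h_(i-1)+h_i)·M_i + h_i·M_(i+1) = 6(Δ_i − Δ_(i-1)) read
  1·M_0 + 4·M_1 + 1·M_2 = 6(Δ_1 - Δ_0) = 72
  1·M_1 + 4·M_2 + 1·M_3 = 6(Δ_2 - Δ_1) = -132
  1·M_2 + 6·M_3 + 2·M_4 = 6(Δ_3 - Δ_2) = 75
Clamped end conditions give two more equations: 2h_0·M_0 + h_0·M_1 = 6(Δ_0 - g'(-2)) = 30 and h_3·M_3 + 2h_3·M_4 = 6(g'(3) - Δ_3) = -57.
Hence M_0 = -1/82, M_1 = 1231/41, M_2 = -3943/82, M_3 = 1243/41, M_4 = -4823/164.

30.3171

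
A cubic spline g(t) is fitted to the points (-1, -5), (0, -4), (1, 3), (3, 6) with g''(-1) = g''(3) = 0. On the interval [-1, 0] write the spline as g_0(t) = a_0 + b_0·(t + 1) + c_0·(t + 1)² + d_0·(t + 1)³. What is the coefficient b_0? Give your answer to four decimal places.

With m_i denoting the second derivative at x_i, h_i = 1, 1, 2, and Δ_i = (y_(i+1) − y_i)/h_i = 1, 7, 3/2:
  1·m_0 + 4·m_1 + 1·m_2 = 6(Δ_1 - Δ_0) = 36
  1·m_1 + 6·m_2 + 2·m_3 = 6(Δ_2 - Δ_1) = -33
Natural end conditions: m_0 = m_3 = 0.
Solving: m_0 = 0, m_1 = 249/23, m_2 = -168/23, m_3 = 0.
On [-1, 0], with g_0(t) = a_0 + b_0·(t + 1) + c_0·(t + 1)² + d_0·(t + 1)³: c_0 = m_0/2 = 0, d_0 = (m_1 - m_0)/(6h_0) = 83/46, b_0 = Δ_0 - h_0(2m_0 + m_1)/6 = -37/46.

-0.8043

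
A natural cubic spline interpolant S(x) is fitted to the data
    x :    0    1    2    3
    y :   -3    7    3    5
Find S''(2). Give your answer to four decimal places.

15.2000

Put σ_i = S'' at the i-th knot. Here h = (1, 1, 1) and Δ = (10, -4, 2), so the interior equations h_(i-1)·σ_(i-1) + 2(h_(i-1)+h_i)·σ_i + h_i·σ_(i+1) = 6(Δ_i − Δ_(i-1)) read
  1·σ_0 + 4·σ_1 + 1·σ_2 = 6(Δ_1 - Δ_0) = -84
  1·σ_1 + 4·σ_2 + 1·σ_3 = 6(Δ_2 - Δ_1) = 36
Natural end conditions: σ_0 = σ_3 = 0.
Hence σ_0 = 0, σ_1 = -124/5, σ_2 = 76/5, σ_3 = 0.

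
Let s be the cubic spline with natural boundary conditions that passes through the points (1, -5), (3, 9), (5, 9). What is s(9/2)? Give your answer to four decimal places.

Let σ_i = s''(x_i). Step sizes h_i = 2, 2; slopes of the chords Δ_i = (y_(i+1) - y_i)/h_i = 7, 0.
  2·σ_0 + 8·σ_1 + 2·σ_2 = 6(Δ_1 - Δ_0) = -42
Natural end conditions: σ_0 = σ_2 = 0.
Forward elimination and back-substitution give σ_0 = 0, σ_1 = -21/4, σ_2 = 0.
On [3, 5], s(t) = 9 + 7/2·(t - 3) - 21/8·(t - 3)² + 7/16·(t - 3)³.
With (t - 3) = 3/2: s(9/2) = 1257/128.

9.8203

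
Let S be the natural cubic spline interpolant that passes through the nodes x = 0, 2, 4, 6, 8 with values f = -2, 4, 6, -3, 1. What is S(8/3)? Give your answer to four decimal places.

Write M_i for S''(x_i). With h_i = 2, 2, 2, 2 and divided differences Δ_i = 3, 1, -9/2, 2, the continuity of S' gives the tridiagonal system
  2·M_0 + 8·M_1 + 2·M_2 = 6(Δ_1 - Δ_0) = -12
  2·M_1 + 8·M_2 + 2·M_3 = 6(Δ_2 - Δ_1) = -33
  2·M_2 + 8·M_3 + 2·M_4 = 6(Δ_3 - Δ_2) = 39
Natural end conditions: M_0 = M_4 = 0.
Hence M_0 = 0, M_1 = -9/112, M_2 = -159/28, M_3 = 705/112, M_4 = 0.
On [2, 4], S(x) = 4 + 165/56·(x - 2) - 9/224·(x - 2)² - 209/448·(x - 2)³.
With (x - 2) = 2/3: S(8/3) = 4391/756.

5.8082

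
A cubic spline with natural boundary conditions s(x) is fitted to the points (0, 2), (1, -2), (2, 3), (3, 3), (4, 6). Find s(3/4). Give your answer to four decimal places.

-1.9258

With M_i denoting the second derivative at x_i, h_i = 1, 1, 1, 1, and Δ_i = (y_(i+1) − y_i)/h_i = -4, 5, 0, 3:
  1·M_0 + 4·M_1 + 1·M_2 = 6(Δ_1 - Δ_0) = 54
  1·M_1 + 4·M_2 + 1·M_3 = 6(Δ_2 - Δ_1) = -30
  1·M_2 + 4·M_3 + 1·M_4 = 6(Δ_3 - Δ_2) = 18
Natural end conditions: M_0 = M_4 = 0.
Forward elimination and back-substitution give M_0 = 0, M_1 = 237/14, M_2 = -96/7, M_3 = 111/14, M_4 = 0.
On [0, 1], s(x) = 2 - 191/28·x + 0·x² + 79/28·x³.
With x = 3/4: s(3/4) = -493/256.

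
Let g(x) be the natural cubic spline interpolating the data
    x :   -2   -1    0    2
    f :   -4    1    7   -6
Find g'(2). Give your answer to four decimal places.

Let M_i = g''(x_i). Step sizes h_i = 1, 1, 2; slopes of the chords Δ_i = (y_(i+1) - y_i)/h_i = 5, 6, -13/2.
  1·M_0 + 4·M_1 + 1·M_2 = 6(Δ_1 - Δ_0) = 6
  1·M_1 + 6·M_2 + 2·M_3 = 6(Δ_2 - Δ_1) = -75
Natural end conditions: M_0 = M_3 = 0.
Hence M_0 = 0, M_1 = 111/23, M_2 = -306/23, M_3 = 0.
On [0, 2], g'(x) = b_2 + 2c_2·x + 3d_2·x² with b_2 = Δ_2 - h_2(2M_2 + M_3)/6 = 109/46, c_2 = M_2/2 = -153/23, d_2 = (M_3 - M_2)/(6h_2) = 51/46. So g'(2) = -503/46.

-10.9348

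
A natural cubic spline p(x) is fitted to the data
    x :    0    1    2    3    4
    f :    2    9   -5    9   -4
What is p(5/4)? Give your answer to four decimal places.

5.4816

Put m_i = p'' at the i-th knot. Here h = (1, 1, 1, 1) and Δ = (7, -14, 14, -13), so the interior equations h_(i-1)·m_(i-1) + 2(h_(i-1)+h_i)·m_i + h_i·m_(i+1) = 6(Δ_i − Δ_(i-1)) read
  1·m_0 + 4·m_1 + 1·m_2 = 6(Δ_1 - Δ_0) = -126
  1·m_1 + 4·m_2 + 1·m_3 = 6(Δ_2 - Δ_1) = 168
  1·m_2 + 4·m_3 + 1·m_4 = 6(Δ_3 - Δ_2) = -162
Natural end conditions: m_0 = m_4 = 0.
Solving the tridiagonal system: m_0 = 0, m_1 = -681/14, m_2 = 480/7, m_3 = -807/14, m_4 = 0.
On [1, 2], p(x) = 9 - 129/14·(x - 1) - 681/28·(x - 1)² + 547/28·(x - 1)³.
With (x - 1) = 1/4: p(5/4) = 9823/1792.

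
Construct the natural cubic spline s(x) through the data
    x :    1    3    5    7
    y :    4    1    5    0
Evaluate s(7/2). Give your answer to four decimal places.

Put σ_i = s'' at the i-th knot. Here h = (2, 2, 2) and Δ = (-3/2, 2, -5/2), so the interior equations h_(i-1)·σ_(i-1) + 2(h_(i-1)+h_i)·σ_i + h_i·σ_(i+1) = 6(Δ_i − Δ_(i-1)) read
  2·σ_0 + 8·σ_1 + 2·σ_2 = 6(Δ_1 - Δ_0) = 21
  2·σ_1 + 8·σ_2 + 2·σ_3 = 6(Δ_2 - Δ_1) = -27
Natural end conditions: σ_0 = σ_3 = 0.
Solving: σ_0 = 0, σ_1 = 37/10, σ_2 = -43/10, σ_3 = 0.
On [3, 5], s(x) = 1 + 29/30·(x - 3) + 37/20·(x - 3)² - 2/3·(x - 3)³.
With (x - 3) = 1/2: s(7/2) = 149/80.

1.8625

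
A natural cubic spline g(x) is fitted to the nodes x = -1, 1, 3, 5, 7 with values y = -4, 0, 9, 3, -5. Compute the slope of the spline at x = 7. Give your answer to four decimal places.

Put σ_i = g'' at the i-th knot. Here h = (2, 2, 2, 2) and Δ = (2, 9/2, -3, -4), so the interior equations h_(i-1)·σ_(i-1) + 2(h_(i-1)+h_i)·σ_i + h_i·σ_(i+1) = 6(Δ_i − Δ_(i-1)) read
  2·σ_0 + 8·σ_1 + 2·σ_2 = 6(Δ_1 - Δ_0) = 15
  2·σ_1 + 8·σ_2 + 2·σ_3 = 6(Δ_2 - Δ_1) = -45
  2·σ_2 + 8·σ_3 + 2·σ_4 = 6(Δ_3 - Δ_2) = -6
Natural end conditions: σ_0 = σ_4 = 0.
Forward elimination and back-substitution give σ_0 = 0, σ_1 = 57/16, σ_2 = -27/4, σ_3 = 15/16, σ_4 = 0.
On [5, 7], g'(x) = b_3 + 2c_3·(x - 5) + 3d_3·(x - 5)² with b_3 = Δ_3 - h_3(2σ_3 + σ_4)/6 = -37/8, c_3 = σ_3/2 = 15/32, d_3 = (σ_4 - σ_3)/(6h_3) = -5/64. So g'(7) = -59/16.

-3.6875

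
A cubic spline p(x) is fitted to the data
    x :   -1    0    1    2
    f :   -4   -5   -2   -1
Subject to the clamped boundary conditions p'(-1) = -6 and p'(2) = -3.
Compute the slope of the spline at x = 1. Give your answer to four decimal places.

3.2000

Put M_i = p'' at the i-th knot. Here h = (1, 1, 1) and Δ = (-1, 3, 1), so the interior equations h_(i-1)·M_(i-1) + 2(h_(i-1)+h_i)·M_i + h_i·M_(i+1) = 6(Δ_i − Δ_(i-1)) read
  1·M_0 + 4·M_1 + 1·M_2 = 6(Δ_1 - Δ_0) = 24
  1·M_1 + 4·M_2 + 1·M_3 = 6(Δ_2 - Δ_1) = -12
Clamped end conditions give two more equations: 2h_0·M_0 + h_0·M_1 = 6(Δ_0 - p'(-1)) = 30 and h_2·M_2 + 2h_2·M_3 = 6(p'(2) - Δ_2) = -24.
Forward elimination and back-substitution give M_0 = 68/5, M_1 = 14/5, M_2 = -4/5, M_3 = -58/5.
On [1, 2], p'(x) = b_2 + 2c_2·(x - 1) + 3d_2·(x - 1)² with b_2 = Δ_2 - h_2(2M_2 + M_3)/6 = 16/5, c_2 = M_2/2 = -2/5, d_2 = (M_3 - M_2)/(6h_2) = -9/5. So p'(1) = 16/5.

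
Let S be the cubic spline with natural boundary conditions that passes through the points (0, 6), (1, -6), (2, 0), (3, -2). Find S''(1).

Write m_i for S''(x_i). With h_i = 1, 1, 1 and divided differences Δ_i = -12, 6, -2, the continuity of S' gives the tridiagonal system
  1·m_0 + 4·m_1 + 1·m_2 = 6(Δ_1 - Δ_0) = 108
  1·m_1 + 4·m_2 + 1·m_3 = 6(Δ_2 - Δ_1) = -48
Natural end conditions: m_0 = m_3 = 0.
Solving the tridiagonal system: m_0 = 0, m_1 = 32, m_2 = -20, m_3 = 0.

32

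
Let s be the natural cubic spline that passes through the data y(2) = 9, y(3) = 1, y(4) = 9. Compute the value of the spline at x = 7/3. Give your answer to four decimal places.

With M_i denoting the second derivative at x_i, h_i = 1, 1, and Δ_i = (y_(i+1) − y_i)/h_i = -8, 8:
  1·M_0 + 4·M_1 + 1·M_2 = 6(Δ_1 - Δ_0) = 96
Natural end conditions: M_0 = M_2 = 0.
Solving: M_0 = 0, M_1 = 24, M_2 = 0.
On [2, 3], s(x) = 9 - 12·(x - 2) + 0·(x - 2)² + 4·(x - 2)³.
With (x - 2) = 1/3: s(7/3) = 139/27.

5.1481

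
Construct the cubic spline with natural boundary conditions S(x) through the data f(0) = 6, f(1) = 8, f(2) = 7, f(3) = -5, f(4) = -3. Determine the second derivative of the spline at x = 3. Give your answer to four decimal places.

26.8929

Put M_i = S'' at the i-th knot. Here h = (1, 1, 1, 1) and Δ = (2, -1, -12, 2), so the interior equations h_(i-1)·M_(i-1) + 2(h_(i-1)+h_i)·M_i + h_i·M_(i+1) = 6(Δ_i − Δ_(i-1)) read
  1·M_0 + 4·M_1 + 1·M_2 = 6(Δ_1 - Δ_0) = -18
  1·M_1 + 4·M_2 + 1·M_3 = 6(Δ_2 - Δ_1) = -66
  1·M_2 + 4·M_3 + 1·M_4 = 6(Δ_3 - Δ_2) = 84
Natural end conditions: M_0 = M_4 = 0.
Hence M_0 = 0, M_1 = 39/28, M_2 = -165/7, M_3 = 753/28, M_4 = 0.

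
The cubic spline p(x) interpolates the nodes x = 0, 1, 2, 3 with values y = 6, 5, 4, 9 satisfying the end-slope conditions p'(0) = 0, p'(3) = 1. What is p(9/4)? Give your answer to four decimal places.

5.2031

With m_i denoting the second derivative at x_i, h_i = 1, 1, 1, and Δ_i = (y_(i+1) − y_i)/h_i = -1, -1, 5:
  1·m_0 + 4·m_1 + 1·m_2 = 6(Δ_1 - Δ_0) = 0
  1·m_1 + 4·m_2 + 1·m_3 = 6(Δ_2 - Δ_1) = 36
Clamped end conditions give two more equations: 2h_0·m_0 + h_0·m_1 = 6(Δ_0 - p'(0)) = -6 and h_2·m_2 + 2h_2·m_3 = 6(p'(3) - Δ_2) = -24.
Hence m_0 = -4/3, m_1 = -10/3, m_2 = 44/3, m_3 = -58/3.
On [2, 3], p(x) = 4 + 10/3·(x - 2) + 22/3·(x - 2)² - 17/3·(x - 2)³.
With (x - 2) = 1/4: p(9/4) = 333/64.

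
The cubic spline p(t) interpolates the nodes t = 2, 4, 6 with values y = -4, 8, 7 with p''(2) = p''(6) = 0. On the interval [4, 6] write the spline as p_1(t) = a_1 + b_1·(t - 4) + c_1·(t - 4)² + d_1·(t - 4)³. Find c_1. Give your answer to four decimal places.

-2.4375

With σ_i denoting the second derivative at x_i, h_i = 2, 2, and Δ_i = (y_(i+1) − y_i)/h_i = 6, -1/2:
  2·σ_0 + 8·σ_1 + 2·σ_2 = 6(Δ_1 - Δ_0) = -39
Natural end conditions: σ_0 = σ_2 = 0.
Forward elimination and back-substitution give σ_0 = 0, σ_1 = -39/8, σ_2 = 0.
On [4, 6], with p_1(t) = a_1 + b_1·(t - 4) + c_1·(t - 4)² + d_1·(t - 4)³: c_1 = σ_1/2 = -39/16, d_1 = (σ_2 - σ_1)/(6h_1) = 13/32, b_1 = Δ_1 - h_1(2σ_1 + σ_2)/6 = 11/4.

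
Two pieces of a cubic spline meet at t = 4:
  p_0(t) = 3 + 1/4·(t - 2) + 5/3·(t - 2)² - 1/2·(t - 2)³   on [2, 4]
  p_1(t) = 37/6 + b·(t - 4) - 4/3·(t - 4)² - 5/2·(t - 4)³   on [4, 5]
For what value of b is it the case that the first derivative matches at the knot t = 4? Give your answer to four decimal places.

p_0'(t) = 1/4 + 10/3·(t - 2) - 3/2·(t - 2)², so p_0'(4) = 11/12. On the right, p_1'(4) = b, so b = 11/12.

0.9167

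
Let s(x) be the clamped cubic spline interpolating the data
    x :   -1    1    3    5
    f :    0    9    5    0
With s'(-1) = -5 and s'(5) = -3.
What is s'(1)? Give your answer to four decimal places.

Write m_i for s''(x_i). With h_i = 2, 2, 2 and divided differences Δ_i = 9/2, -2, -5/2, the continuity of s' gives the tridiagonal system
  2·m_0 + 8·m_1 + 2·m_2 = 6(Δ_1 - Δ_0) = -39
  2·m_1 + 8·m_2 + 2·m_3 = 6(Δ_2 - Δ_1) = -3
Clamped end conditions give two more equations: 2h_0·m_0 + h_0·m_1 = 6(Δ_0 - s'(-1)) = 57 and h_2·m_2 + 2h_2·m_3 = 6(s'(5) - Δ_2) = -3.
Forward elimination and back-substitution give m_0 = 292/15, m_1 = -313/30, m_2 = 83/30, m_3 = -32/15.
On [1, 3], s'(x) = b_1 + 2c_1·(x - 1) + 3d_1·(x - 1)² with b_1 = Δ_1 - h_1(2m_1 + m_2)/6 = 121/30, c_1 = m_1/2 = -313/60, d_1 = (m_2 - m_1)/(6h_1) = 11/10. So s'(1) = 121/30.

4.0333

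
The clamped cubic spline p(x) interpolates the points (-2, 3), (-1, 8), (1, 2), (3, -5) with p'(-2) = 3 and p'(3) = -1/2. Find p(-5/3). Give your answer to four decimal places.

Put M_i = p'' at the i-th knot. Here h = (1, 2, 2) and Δ = (5, -3, -7/2), so the interior equations h_(i-1)·M_(i-1) + 2(h_(i-1)+h_i)·M_i + h_i·M_(i+1) = 6(Δ_i − Δ_(i-1)) read
  1·M_0 + 6·M_1 + 2·M_2 = 6(Δ_1 - Δ_0) = -48
  2·M_1 + 8·M_2 + 2·M_3 = 6(Δ_2 - Δ_1) = -3
Clamped end conditions give two more equations: 2h_0·M_0 + h_0·M_1 = 6(Δ_0 - p'(-2)) = 12 and h_2·M_2 + 2h_2·M_3 = 6(p'(3) - Δ_2) = 18.
Forward elimination and back-substitution give M_0 = 256/23, M_1 = -236/23, M_2 = 28/23, M_3 = 179/46.
On [-2, -1], p(x) = 3 + 3·(x + 2) + 128/23·(x + 2)² - 82/23·(x + 2)³.
With (x + 2) = 1/3: p(-5/3) = 2786/621.

4.4863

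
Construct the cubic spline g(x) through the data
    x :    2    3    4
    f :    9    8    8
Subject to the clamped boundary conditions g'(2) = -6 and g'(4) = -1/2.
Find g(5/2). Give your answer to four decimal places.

7.6406

Let m_i = g''(x_i). Step sizes h_i = 1, 1; slopes of the chords Δ_i = (y_(i+1) - y_i)/h_i = -1, 0.
  1·m_0 + 4·m_1 + 1·m_2 = 6(Δ_1 - Δ_0) = 6
Clamped end conditions give two more equations: 2h_0·m_0 + h_0·m_1 = 6(Δ_0 - g'(2)) = 30 and h_1·m_1 + 2h_1·m_2 = 6(g'(4) - Δ_1) = -3.
Solving: m_0 = 65/4, m_1 = -5/2, m_2 = -1/4.
On [2, 3], g(x) = 9 - 6·(x - 2) + 65/8·(x - 2)² - 25/8·(x - 2)³.
With (x - 2) = 1/2: g(5/2) = 489/64.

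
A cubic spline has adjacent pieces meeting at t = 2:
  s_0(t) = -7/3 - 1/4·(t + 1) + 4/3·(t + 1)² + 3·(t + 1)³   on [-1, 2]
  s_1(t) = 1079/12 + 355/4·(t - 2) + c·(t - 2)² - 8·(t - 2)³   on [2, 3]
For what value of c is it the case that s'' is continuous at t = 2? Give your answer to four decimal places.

s_0''(t) = 8/3 + 18·(t + 1), so s_0''(2) = 170/3. On the right, s_1''(2) = 2c, so c = 85/3.

28.3333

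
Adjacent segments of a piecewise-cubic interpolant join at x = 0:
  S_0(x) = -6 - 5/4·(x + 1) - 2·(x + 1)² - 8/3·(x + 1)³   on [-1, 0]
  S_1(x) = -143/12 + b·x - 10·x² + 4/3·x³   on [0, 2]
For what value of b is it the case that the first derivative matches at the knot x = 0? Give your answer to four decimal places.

-13.2500

S_0'(x) = -5/4 - 4·(x + 1) - 8·(x + 1)², so S_0'(0) = -53/4. On the right, S_1'(0) = b, so b = -53/4.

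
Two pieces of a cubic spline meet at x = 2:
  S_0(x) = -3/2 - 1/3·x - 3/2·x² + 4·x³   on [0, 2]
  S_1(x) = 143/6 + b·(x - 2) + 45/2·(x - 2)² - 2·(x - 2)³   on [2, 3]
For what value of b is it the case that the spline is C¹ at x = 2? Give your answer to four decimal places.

S_0'(x) = -1/3 - 3·x + 12·x², so S_0'(2) = 125/3. On the right, S_1'(2) = b, so b = 125/3.

41.6667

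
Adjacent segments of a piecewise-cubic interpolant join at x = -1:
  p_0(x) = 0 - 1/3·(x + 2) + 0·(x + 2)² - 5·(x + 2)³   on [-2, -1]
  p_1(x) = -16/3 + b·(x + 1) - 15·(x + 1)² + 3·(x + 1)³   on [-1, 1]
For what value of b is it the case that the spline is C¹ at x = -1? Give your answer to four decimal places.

-15.3333

p_0'(x) = -1/3 + 0·(x + 2) - 15·(x + 2)², so p_0'(-1) = -46/3. On the right, p_1'(-1) = b, so b = -46/3.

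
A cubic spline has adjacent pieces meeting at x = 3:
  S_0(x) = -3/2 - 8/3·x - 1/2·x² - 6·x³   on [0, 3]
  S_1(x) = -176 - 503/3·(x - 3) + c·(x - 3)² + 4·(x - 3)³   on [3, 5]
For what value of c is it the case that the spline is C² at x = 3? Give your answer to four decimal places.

S_0''(x) = -1 - 36·x, so S_0''(3) = -109. On the right, S_1''(3) = 2c, so c = -109/2.

-54.5000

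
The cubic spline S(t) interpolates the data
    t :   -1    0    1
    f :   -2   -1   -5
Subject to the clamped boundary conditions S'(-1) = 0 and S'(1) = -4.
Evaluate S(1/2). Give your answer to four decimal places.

Write m_i for S''(x_i). With h_i = 1, 1 and divided differences Δ_i = 1, -4, the continuity of S' gives the tridiagonal system
  1·m_0 + 4·m_1 + 1·m_2 = 6(Δ_1 - Δ_0) = -30
Clamped end conditions give two more equations: 2h_0·m_0 + h_0·m_1 = 6(Δ_0 - S'(-1)) = 6 and h_1·m_1 + 2h_1·m_2 = 6(S'(1) - Δ_1) = 0.
Solving the tridiagonal system: m_0 = 17/2, m_1 = -11, m_2 = 11/2.
On [0, 1], S(t) = -1 - 5/4·t - 11/2·t² + 11/4·t³.
With t = 1/2: S(1/2) = -85/32.

-2.6563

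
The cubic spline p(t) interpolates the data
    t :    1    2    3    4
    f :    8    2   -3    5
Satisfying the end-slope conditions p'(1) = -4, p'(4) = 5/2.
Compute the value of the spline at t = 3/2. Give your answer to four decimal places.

5.5208

Put M_i = p'' at the i-th knot. Here h = (1, 1, 1) and Δ = (-6, -5, 8), so the interior equations h_(i-1)·M_(i-1) + 2(h_(i-1)+h_i)·M_i + h_i·M_(i+1) = 6(Δ_i − Δ_(i-1)) read
  1·M_0 + 4·M_1 + 1·M_2 = 6(Δ_1 - Δ_0) = 6
  1·M_1 + 4·M_2 + 1·M_3 = 6(Δ_2 - Δ_1) = 78
Clamped end conditions give two more equations: 2h_0·M_0 + h_0·M_1 = 6(Δ_0 - p'(1)) = -12 and h_2·M_2 + 2h_2·M_3 = 6(p'(4) - Δ_2) = -33.
Hence M_0 = -11/3, M_1 = -14/3, M_2 = 85/3, M_3 = -92/3.
On [1, 2], p(t) = 8 - 4·(t - 1) - 11/6·(t - 1)² - 1/6·(t - 1)³.
With (t - 1) = 1/2: p(3/2) = 265/48.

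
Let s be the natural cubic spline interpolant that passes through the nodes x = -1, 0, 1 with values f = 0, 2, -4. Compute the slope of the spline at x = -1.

With m_i denoting the second derivative at x_i, h_i = 1, 1, and Δ_i = (y_(i+1) − y_i)/h_i = 2, -6:
  1·m_0 + 4·m_1 + 1·m_2 = 6(Δ_1 - Δ_0) = -48
Natural end conditions: m_0 = m_2 = 0.
Solving the tridiagonal system: m_0 = 0, m_1 = -12, m_2 = 0.
On [-1, 0], s'(x) = b_0 + 2c_0·(x + 1) + 3d_0·(x + 1)² with b_0 = Δ_0 - h_0(2m_0 + m_1)/6 = 4, c_0 = m_0/2 = 0, d_0 = (m_1 - m_0)/(6h_0) = -2. So s'(-1) = 4.

4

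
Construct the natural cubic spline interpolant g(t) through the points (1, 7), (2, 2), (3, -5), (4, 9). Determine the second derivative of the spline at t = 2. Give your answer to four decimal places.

Write M_i for g''(x_i). With h_i = 1, 1, 1 and divided differences Δ_i = -5, -7, 14, the continuity of g' gives the tridiagonal system
  1·M_0 + 4·M_1 + 1·M_2 = 6(Δ_1 - Δ_0) = -12
  1·M_1 + 4·M_2 + 1·M_3 = 6(Δ_2 - Δ_1) = 126
Natural end conditions: M_0 = M_3 = 0.
Forward elimination and back-substitution give M_0 = 0, M_1 = -58/5, M_2 = 172/5, M_3 = 0.

-11.6000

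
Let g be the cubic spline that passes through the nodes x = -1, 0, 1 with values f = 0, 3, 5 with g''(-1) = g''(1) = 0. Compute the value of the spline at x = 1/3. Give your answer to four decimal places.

Put m_i = g'' at the i-th knot. Here h = (1, 1) and Δ = (3, 2), so the interior equations h_(i-1)·m_(i-1) + 2(h_(i-1)+h_i)·m_i + h_i·m_(i+1) = 6(Δ_i − Δ_(i-1)) read
  1·m_0 + 4·m_1 + 1·m_2 = 6(Δ_1 - Δ_0) = -6
Natural end conditions: m_0 = m_2 = 0.
Solving: m_0 = 0, m_1 = -3/2, m_2 = 0.
On [0, 1], g(x) = 3 + 5/2·x - 3/4·x² + 1/4·x³.
With x = 1/3: g(1/3) = 203/54.

3.7593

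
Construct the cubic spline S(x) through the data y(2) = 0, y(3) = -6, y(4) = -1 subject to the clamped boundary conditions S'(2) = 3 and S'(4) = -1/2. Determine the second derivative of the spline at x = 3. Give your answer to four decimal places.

36.5000

Let M_i = S''(x_i). Step sizes h_i = 1, 1; slopes of the chords Δ_i = (y_(i+1) - y_i)/h_i = -6, 5.
  1·M_0 + 4·M_1 + 1·M_2 = 6(Δ_1 - Δ_0) = 66
Clamped end conditions give two more equations: 2h_0·M_0 + h_0·M_1 = 6(Δ_0 - S'(2)) = -54 and h_1·M_1 + 2h_1·M_2 = 6(S'(4) - Δ_1) = -33.
Hence M_0 = -181/4, M_1 = 73/2, M_2 = -139/4.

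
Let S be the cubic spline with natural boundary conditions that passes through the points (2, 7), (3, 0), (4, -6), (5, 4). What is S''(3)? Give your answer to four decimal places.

Put m_i = S'' at the i-th knot. Here h = (1, 1, 1) and Δ = (-7, -6, 10), so the interior equations h_(i-1)·m_(i-1) + 2(h_(i-1)+h_i)·m_i + h_i·m_(i+1) = 6(Δ_i − Δ_(i-1)) read
  1·m_0 + 4·m_1 + 1·m_2 = 6(Δ_1 - Δ_0) = 6
  1·m_1 + 4·m_2 + 1·m_3 = 6(Δ_2 - Δ_1) = 96
Natural end conditions: m_0 = m_3 = 0.
Solving the tridiagonal system: m_0 = 0, m_1 = -24/5, m_2 = 126/5, m_3 = 0.

-4.8000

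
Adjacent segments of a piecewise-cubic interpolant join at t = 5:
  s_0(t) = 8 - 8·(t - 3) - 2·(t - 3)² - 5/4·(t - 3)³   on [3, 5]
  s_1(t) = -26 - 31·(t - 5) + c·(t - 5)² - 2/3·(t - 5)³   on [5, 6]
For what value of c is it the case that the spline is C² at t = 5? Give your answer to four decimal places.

s_0''(t) = -4 - 15/2·(t - 3), so s_0''(5) = -19. On the right, s_1''(5) = 2c, so c = -19/2.

-9.5000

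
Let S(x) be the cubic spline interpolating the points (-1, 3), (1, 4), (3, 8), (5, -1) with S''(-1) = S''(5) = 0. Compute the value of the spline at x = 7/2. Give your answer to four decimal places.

6.9531

Put M_i = S'' at the i-th knot. Here h = (2, 2, 2) and Δ = (1/2, 2, -9/2), so the interior equations h_(i-1)·M_(i-1) + 2(h_(i-1)+h_i)·M_i + h_i·M_(i+1) = 6(Δ_i − Δ_(i-1)) read
  2·M_0 + 8·M_1 + 2·M_2 = 6(Δ_1 - Δ_0) = 9
  2·M_1 + 8·M_2 + 2·M_3 = 6(Δ_2 - Δ_1) = -39
Natural end conditions: M_0 = M_3 = 0.
Hence M_0 = 0, M_1 = 5/2, M_2 = -11/2, M_3 = 0.
On [3, 5], S(x) = 8 - 5/6·(x - 3) - 11/4·(x - 3)² + 11/24·(x - 3)³.
With (x - 3) = 1/2: S(7/2) = 445/64.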